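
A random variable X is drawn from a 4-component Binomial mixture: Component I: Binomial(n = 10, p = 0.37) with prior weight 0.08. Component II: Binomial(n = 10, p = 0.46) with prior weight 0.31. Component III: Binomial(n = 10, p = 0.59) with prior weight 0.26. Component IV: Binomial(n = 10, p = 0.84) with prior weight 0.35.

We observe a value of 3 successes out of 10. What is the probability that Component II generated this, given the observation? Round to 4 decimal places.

Apply Bayes' rule: the posterior for each component is proportional to its prior times its likelihood at x.
Binomial probabilities:
  p_I = C(10,3)·0.37^3·0.63^7 = 120·0.050653·0.0393898 = 0.239425
  p_II = C(10,3)·0.46^3·0.54^7 = 120·0.097336·0.0133893 = 0.156391
  p_III = C(10,3)·0.59^3·0.41^7 = 120·0.205379·0.00194754 = 0.0479981
  p_IV = C(10,3)·0.84^3·0.16^7 = 120·0.592704·2.68435e-06 = 0.000190923
Unnormalised posteriors:
  π_I·p_I = 0.08 × 0.239425 = 0.019154
  π_II·p_II = 0.31 × 0.156391 = 0.0484811
  π_III·p_III = 0.26 × 0.0479981 = 0.0124795
  π_IV·p_IV = 0.35 × 0.000190923 = 6.68232e-05
Marginal: 0.019154 + 0.0484811 + 0.0124795 + 6.68232e-05 = 0.0801815
So the posterior for Component II is 0.0484811 / 0.0801815 ≈ 0.6046.

0.6046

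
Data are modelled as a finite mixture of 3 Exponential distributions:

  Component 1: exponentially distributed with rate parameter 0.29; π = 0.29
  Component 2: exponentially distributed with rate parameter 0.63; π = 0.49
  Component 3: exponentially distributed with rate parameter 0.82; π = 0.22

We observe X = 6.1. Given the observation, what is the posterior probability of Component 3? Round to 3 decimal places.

0.055

Posterior ∝ prior × likelihood, so P(k | x) ∝ w_k f_k(x); normalise over all components.
Evaluate each component's likelihood at the observed value:
  f_1 = 0.29·e^(−0.29·6.1) = 0.29·e^(−1.7690) = 0.049446
  f_2 = 0.63·e^(−0.63·6.1) = 0.63·e^(−3.8430) = 0.0135004
  f_3 = 0.82·e^(−0.82·6.1) = 0.82·e^(−5.0020) = 0.00551408
Multiply by the mixture weights:
  w_1·f_1 = 0.29 × 0.049446 = 0.0143393
  w_2·f_2 = 0.49 × 0.0135004 = 0.0066152
  w_3·f_3 = 0.22 × 0.00551408 = 0.0012131
Denominator: 0.0143393 + 0.0066152 + 0.0012131 = 0.0221676
P(Component 3 | data) = 0.0012131 / 0.0221676 ≈ 0.055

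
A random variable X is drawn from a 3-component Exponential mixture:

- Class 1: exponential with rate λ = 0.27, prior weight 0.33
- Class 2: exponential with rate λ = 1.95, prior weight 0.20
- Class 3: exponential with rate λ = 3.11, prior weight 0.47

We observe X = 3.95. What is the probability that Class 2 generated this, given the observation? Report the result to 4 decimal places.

0.0057

P(component k | x) = w_k·f_k(x) / marginal(x), where marginal(x) = Σ_j w_j·f_j(x).
Evaluate each component's likelihood at the observed value:
  p_1 = 0.092937
  p_2 = 0.000880808
  p_3 = 1.43771e-05
Prior × likelihood for each component:
  w_1·p_1 = 0.33 × 0.092937 = 0.0306692
  w_2·p_2 = 0.20 × 0.000880808 = 0.000176162
  w_3·p_3 = 0.47 × 1.43771e-05 = 6.75721e-06
Marginal: 0.0306692 + 0.000176162 + 6.75721e-06 = 0.0308521
Responsibility of Class 2: 0.000176162 / 0.0308521 ≈ 0.0057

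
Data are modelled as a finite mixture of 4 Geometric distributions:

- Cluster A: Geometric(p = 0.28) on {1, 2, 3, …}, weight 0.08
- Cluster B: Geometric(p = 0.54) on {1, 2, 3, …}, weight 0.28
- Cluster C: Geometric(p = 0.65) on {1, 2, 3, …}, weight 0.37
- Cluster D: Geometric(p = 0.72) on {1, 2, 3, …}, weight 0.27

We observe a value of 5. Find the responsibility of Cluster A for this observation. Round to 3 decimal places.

The responsibility of component k is w_k f_k(x) divided by Σ_j w_j f_j(x).
Component likelihoods at x = 5:
  L_A = 0.28·(1−0.28)^4 = 0.28·0.268739 = 0.0752468
  L_B = 0.54·(1−0.54)^4 = 0.54·0.0447746 = 0.0241783
  L_C = 0.65·(1−0.65)^4 = 0.65·0.0150062 = 0.00975406
  L_D = 0.72·(1−0.72)^4 = 0.72·0.00614656 = 0.00442552
Prior × likelihood for each component:
  w_A·L_A = 0.08 × 0.0752468 = 0.00601974
  w_B·L_B = 0.28 × 0.0241783 = 0.00676991
  w_C·L_C = 0.37 × 0.00975406 = 0.003609
  w_D·L_D = 0.27 × 0.00442552 = 0.00119489
Evidence: 0.00601974 + 0.00676991 + 0.003609 + 0.00119489 = 0.0175936
P(Cluster A | 5) = 0.00601974 / 0.0175936 ≈ 0.342

0.342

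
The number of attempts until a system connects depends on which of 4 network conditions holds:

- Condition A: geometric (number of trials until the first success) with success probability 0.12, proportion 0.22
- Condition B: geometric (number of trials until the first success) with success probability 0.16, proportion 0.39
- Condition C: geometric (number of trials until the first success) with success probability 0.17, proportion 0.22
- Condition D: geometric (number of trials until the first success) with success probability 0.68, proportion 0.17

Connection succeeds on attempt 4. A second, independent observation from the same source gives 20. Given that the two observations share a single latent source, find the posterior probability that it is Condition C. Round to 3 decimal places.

0.206

By Bayes' theorem, P(k | x) = w_k f_k(x) / Σ_j w_j f_j(x).
Since both observations come from the same component, the likelihood for component k is f_k(x₁)·f_k(x₂).
  f_A = [0.12·(1−0.12)^3 = 0.12·0.681472 = 0.0817766] × [0.0105767] = 0.000864931
  f_B = [0.16·(1−0.16)^3 = 0.16·0.592704 = 0.0948326] × [0.00582675] = 0.000552566
  f_C = [0.17·(1−0.17)^3 = 0.17·0.571787 = 0.0972038] × [0.00493097] = 0.000479309
  f_D = [0.68·(1−0.68)^3 = 0.68·0.032768 = 0.0222822] × [2.69376e-10] = 6.0023e-12
Weight by the priors:
  w_A·f_A = 0.22 × 0.000864931 = 0.000190285
  w_B·f_B = 0.39 × 0.000552566 = 0.000215501
  w_C·f_C = 0.22 × 0.000479309 = 0.000105448
  w_D·f_D = 0.17 × 6.0023e-12 = 1.02039e-12
Sum: 0.000190285 + 0.000215501 + 0.000105448 + 1.02039e-12 = 0.000511234
Responsibility of Condition C: 0.000105448 / 0.000511234 ≈ 0.206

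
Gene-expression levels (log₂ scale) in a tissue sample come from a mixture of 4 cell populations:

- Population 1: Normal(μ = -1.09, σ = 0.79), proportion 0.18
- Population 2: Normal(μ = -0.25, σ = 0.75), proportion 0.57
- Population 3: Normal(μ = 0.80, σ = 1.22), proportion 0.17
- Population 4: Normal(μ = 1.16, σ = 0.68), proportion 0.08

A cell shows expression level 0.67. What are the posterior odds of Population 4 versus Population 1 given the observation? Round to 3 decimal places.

4.764

Only the two components matter; the odds are (π_i f_i(x)) / (π_j f_j(x)).
Component likelihoods at x = 0.67:
  L_1 = (1/(0.79·√(2π)))·exp(−(0.67−-1.09)²/(2·0.79²)) = 0.504990·exp(-2.48165) = 0.0422196
  L_2 = (1/(0.75·√(2π)))·exp(−(0.67−-0.25)²/(2·0.75²)) = 0.531923·exp(-0.75236) = 0.250671
  L_3 = (1/(1.22·√(2π)))·exp(−(0.67−0.80)²/(2·1.22²)) = 0.327002·exp(-0.00568) = 0.325151
  L_4 = (1/(0.68·√(2π)))·exp(−(0.67−1.16)²/(2·0.68²)) = 0.586680·exp(-0.25962) = 0.452531
Odds = (0.08/0.18) × (0.452531/0.0422196) = 0.444444 × 10.7185 ≈ 4.764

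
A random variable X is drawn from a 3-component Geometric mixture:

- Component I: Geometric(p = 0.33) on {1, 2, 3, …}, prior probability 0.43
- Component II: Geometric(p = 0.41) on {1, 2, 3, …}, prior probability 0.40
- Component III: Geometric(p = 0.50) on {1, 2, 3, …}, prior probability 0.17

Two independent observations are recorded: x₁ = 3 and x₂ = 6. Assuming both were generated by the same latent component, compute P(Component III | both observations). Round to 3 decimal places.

P(component k | x) = w_k·f_k(x) / marginal(x), where marginal(x) = Σ_j w_j·f_j(x).
Since both observations come from the same component, the likelihood for component k is f_k(x₁)·f_k(x₂).
  p_I = [0.33·(1−0.33)^2 = 0.33·0.4489 = 0.148137] × [0.0445541] = 0.00660011
  p_II = [0.41·(1−0.41)^2 = 0.41·0.3481 = 0.142721] × [0.0293119] = 0.00418342
  p_III = [0.50·(1−0.50)^2 = 0.50·0.25 = 0.125] × [0.015625] = 0.00195312
Unnormalised posteriors:
  w_I·p_I = 0.43 × 0.00660011 = 0.00283805
  w_II·p_II = 0.40 × 0.00418342 = 0.00167337
  w_III·p_III = 0.17 × 0.00195312 = 0.000332031
Normaliser: 0.00283805 + 0.00167337 + 0.000332031 = 0.00484345
So the posterior for Component III is 0.000332031 / 0.00484345 ≈ 0.069.

0.069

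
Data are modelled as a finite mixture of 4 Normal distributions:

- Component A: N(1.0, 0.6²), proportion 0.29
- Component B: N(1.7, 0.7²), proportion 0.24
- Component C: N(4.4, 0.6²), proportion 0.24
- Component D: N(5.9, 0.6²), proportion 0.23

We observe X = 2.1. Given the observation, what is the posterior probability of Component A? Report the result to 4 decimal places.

P(component k | x) = π_k·f_k(x) / marginal(x), where marginal(x) = Σ_j π_j·f_j(x).
Normal densities:
  f_A = (1/(0.6·√(2π)))·exp(−(2.1−1.0)²/(2·0.6²)) = 0.664904·exp(-1.68056) = 0.123852
  f_B = (1/(0.7·√(2π)))·exp(−(2.1−1.7)²/(2·0.7²)) = 0.569918·exp(-0.16327) = 0.484068
  f_C = (1/(0.6·√(2π)))·exp(−(2.1−4.4)²/(2·0.6²)) = 0.664904·exp(-7.34722) = 0.000428451
  f_D = (1/(0.6·√(2π)))·exp(−(2.1−5.9)²/(2·0.6²)) = 0.664904·exp(-20.05556) = 1.29641e-09
Weight by the priors:
  π_A·f_A = 0.29 × 0.123852 = 0.0359171
  π_B·f_B = 0.24 × 0.484068 = 0.116176
  π_C·f_C = 0.24 × 0.000428451 = 0.000102828
  π_D·f_D = 0.23 × 1.29641e-09 = 2.98174e-10
Sum: 0.0359171 + 0.116176 + 0.000102828 + 2.98174e-10 = 0.152196
P(Component A | the observation) = 0.0359171 / 0.152196 ≈ 0.2360

0.2360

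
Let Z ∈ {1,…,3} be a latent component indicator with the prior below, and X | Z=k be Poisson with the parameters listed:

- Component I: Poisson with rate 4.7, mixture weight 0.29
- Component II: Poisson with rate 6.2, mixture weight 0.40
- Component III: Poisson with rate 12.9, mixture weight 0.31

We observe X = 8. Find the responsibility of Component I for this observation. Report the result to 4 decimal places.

0.2097

By Bayes' theorem, P(k | x) = P(Z=k) f_k(x) / Σ_j P(Z=j) f_j(x).
Poisson probabilities:
  p_I = e^(−4.7)·4.7^8/8! = 0.0537129
  p_II = e^(−6.2)·6.2^8/8! = 0.109897
  p_III = e^(−12.9)·12.9^8/8! = 0.0475115
Multiply by the mixture weights:
  P(Z=I)·p_I = 0.29 × 0.0537129 = 0.0155767
  P(Z=II)·p_II = 0.40 × 0.109897 = 0.0439589
  P(Z=III)·p_III = 0.31 × 0.0475115 = 0.0147286
Evidence: 0.0155767 + 0.0439589 + 0.0147286 = 0.0742642
P(Component I | x) = 0.0155767 / 0.0742642 ≈ 0.2097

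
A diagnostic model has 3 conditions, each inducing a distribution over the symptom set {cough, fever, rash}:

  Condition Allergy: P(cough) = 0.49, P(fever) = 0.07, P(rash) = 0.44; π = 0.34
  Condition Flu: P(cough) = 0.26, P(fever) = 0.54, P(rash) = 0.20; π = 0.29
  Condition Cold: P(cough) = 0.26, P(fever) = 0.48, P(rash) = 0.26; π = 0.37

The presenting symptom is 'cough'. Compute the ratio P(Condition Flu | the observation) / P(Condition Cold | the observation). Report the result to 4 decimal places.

0.7838

Only the two components matter; the odds are (P(Z=i) f_i(x)) / (P(Z=j) f_j(x)).
Component likelihoods at x = 'cough':
  f_Allergy = P(cough | comp) = 0.49
  f_Flu = P(cough | comp) = 0.26
  f_Cold = P(cough | comp) = 0.26
0.0754 / 0.0962 ≈ 0.7838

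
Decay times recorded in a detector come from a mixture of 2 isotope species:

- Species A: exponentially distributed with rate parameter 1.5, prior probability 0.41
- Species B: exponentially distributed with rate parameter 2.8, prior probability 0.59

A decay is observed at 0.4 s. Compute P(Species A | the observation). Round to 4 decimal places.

0.3851

The responsibility of component k is P(Z=k) f_k(x) divided by Σ_j P(Z=j) f_j(x).
Exponential densities:
  p_A = 1.5·e^(−1.5·0.4) = 1.5·e^(−0.6000) = 0.823217
  p_B = 2.8·e^(−2.8·0.4) = 2.8·e^(−1.1200) = 0.913583
Multiply by the mixture weights:
  P(Z=A)·p_A = 0.41 × 0.823217 = 0.337519
  P(Z=B)·p_B = 0.59 × 0.913583 = 0.539014
Normaliser: 0.337519 + 0.539014 = 0.876533
P(Species A | 0.4 s) ≈ 0.3851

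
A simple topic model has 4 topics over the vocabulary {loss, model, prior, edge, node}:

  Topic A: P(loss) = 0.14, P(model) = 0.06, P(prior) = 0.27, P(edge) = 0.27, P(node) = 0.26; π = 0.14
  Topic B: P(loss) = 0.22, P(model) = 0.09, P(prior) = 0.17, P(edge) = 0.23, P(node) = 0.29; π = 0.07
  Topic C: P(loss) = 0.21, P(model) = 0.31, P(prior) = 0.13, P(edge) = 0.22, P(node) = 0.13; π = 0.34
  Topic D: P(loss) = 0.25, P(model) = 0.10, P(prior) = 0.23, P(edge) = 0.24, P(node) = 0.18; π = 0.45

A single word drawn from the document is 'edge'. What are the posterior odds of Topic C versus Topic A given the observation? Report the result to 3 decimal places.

1.979

Since P(k|x) ∝ w_k f_k(x), the posterior odds are w_i f_i(x) / (w_j f_j(x)).
Categorical probabilities:
  L_A = 0.27
  L_B = 0.23
  L_C = 0.22
  L_D = 0.24
Odds = (0.34/0.14) × (0.22/0.27) = 2.42857 × 0.814815 ≈ 1.979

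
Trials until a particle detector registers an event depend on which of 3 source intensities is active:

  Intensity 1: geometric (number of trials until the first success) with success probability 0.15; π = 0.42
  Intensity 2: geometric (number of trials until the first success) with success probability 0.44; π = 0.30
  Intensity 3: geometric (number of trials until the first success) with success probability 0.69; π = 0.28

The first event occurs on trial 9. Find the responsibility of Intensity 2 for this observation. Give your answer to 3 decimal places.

0.069

Posterior ∝ prior × likelihood, so P(k | x) ∝ π_k f_k(x); normalise over all components.
Component likelihoods at x = 9:
  p_1 = 0.15·(1−0.15)^8 = 0.15·0.272491 = 0.0408736
  p_2 = 0.44·(1−0.44)^8 = 0.44·0.00967173 = 0.00425556
  p_3 = 0.69·(1−0.69)^8 = 0.69·8.52891e-05 = 5.88495e-05
Multiply by the mixture weights:
  π_1·p_1 = 0.42 × 0.0408736 = 0.0171669
  π_2·p_2 = 0.30 × 0.00425556 = 0.00127667
  π_3·p_3 = 0.28 × 5.88495e-05 = 1.64779e-05
Sum: 0.0171669 + 0.00127667 + 1.64779e-05 = 0.01846
P(Intensity 2 | data) ≈ 0.069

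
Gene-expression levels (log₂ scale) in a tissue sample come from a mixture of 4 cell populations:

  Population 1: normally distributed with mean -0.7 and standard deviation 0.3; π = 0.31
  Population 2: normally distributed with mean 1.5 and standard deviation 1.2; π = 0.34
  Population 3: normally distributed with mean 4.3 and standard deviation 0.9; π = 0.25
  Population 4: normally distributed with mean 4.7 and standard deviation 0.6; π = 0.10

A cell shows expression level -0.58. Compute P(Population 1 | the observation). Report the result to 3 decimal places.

0.938

P(component k | x) = P(Z=k)·f_k(x) / marginal(x), where marginal(x) = Σ_j P(Z=j)·f_j(x).
Component likelihoods at x = -0.58:
  L_1 = 1.22757
  L_2 = 0.0740154
  L_3 = 1.82992e-07
  L_4 = 1.01596e-17
Unnormalised posteriors:
  P(Z=1)·L_1 = 0.31 × 1.22757 = 0.380546
  P(Z=2)·L_2 = 0.34 × 0.0740154 = 0.0251652
  P(Z=3)·L_3 = 0.25 × 1.82992e-07 = 4.57479e-08
  P(Z=4)·L_4 = 0.10 × 1.01596e-17 = 1.01596e-18
Normaliser: 0.380546 + 0.0251652 + 4.57479e-08 + 1.01596e-18 = 0.405711
So the posterior for Population 1 is 0.380546 / 0.405711 ≈ 0.938.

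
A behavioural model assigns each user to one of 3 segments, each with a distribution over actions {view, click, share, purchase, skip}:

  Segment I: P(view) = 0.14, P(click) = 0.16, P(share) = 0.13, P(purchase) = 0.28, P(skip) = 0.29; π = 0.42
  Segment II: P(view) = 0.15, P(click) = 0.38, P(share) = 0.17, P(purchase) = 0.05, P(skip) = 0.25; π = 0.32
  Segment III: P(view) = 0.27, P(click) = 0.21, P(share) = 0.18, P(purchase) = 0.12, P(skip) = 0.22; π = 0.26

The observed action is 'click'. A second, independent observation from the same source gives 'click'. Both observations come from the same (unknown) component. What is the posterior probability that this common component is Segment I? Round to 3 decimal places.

The responsibility of component k is π_k f_k(x) divided by Σ_j π_j f_j(x).
Since both observations come from the same component, the likelihood for component k is f_k(x₁)·f_k(x₂).
  L_I = [P(click | comp) = 0.16] × [0.16] = 0.0256
  L_II = [P(click | comp) = 0.38] × [0.38] = 0.1444
  L_III = [P(click | comp) = 0.21] × [0.21] = 0.0441
Prior × likelihood for each component:
  π_I·L_I = 0.42 × 0.0256 = 0.010752
  π_II·L_II = 0.32 × 0.1444 = 0.046208
  π_III·L_III = 0.26 × 0.0441 = 0.011466
Sum: 0.010752 + 0.046208 + 0.011466 = 0.068426
P(Segment I | x₁, x₂) ≈ 0.157

0.157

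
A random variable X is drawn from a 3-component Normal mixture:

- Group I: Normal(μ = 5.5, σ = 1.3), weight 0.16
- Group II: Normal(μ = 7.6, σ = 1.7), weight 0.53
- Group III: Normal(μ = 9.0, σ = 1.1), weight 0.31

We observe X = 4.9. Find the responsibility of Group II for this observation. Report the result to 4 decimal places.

0.4433

P(component k | x) = π_k·f_k(x) / marginal(x), where marginal(x) = Σ_j π_j·f_j(x).
Evaluate each component's likelihood at the observed value:
  p_I = (1/(1.3·√(2π)))·exp(−(4.9−5.5)²/(2·1.3²)) = 0.306879·exp(-0.10651) = 0.275874
  p_II = (1/(1.7·√(2π)))·exp(−(4.9−7.6)²/(2·1.7²)) = 0.234672·exp(-1.26125) = 0.0664828
  p_III = (1/(1.1·√(2π)))·exp(−(4.9−9.0)²/(2·1.1²)) = 0.362675·exp(-6.94628) = 0.000348968
Unnormalised posteriors:
  π_I·p_I = 0.16 × 0.275874 = 0.0441398
  π_II·p_II = 0.53 × 0.0664828 = 0.0352359
  π_III·p_III = 0.31 × 0.000348968 = 0.00010818
Marginal: 0.0441398 + 0.0352359 + 0.00010818 = 0.0794839
So the posterior for Group II is 0.0352359 / 0.0794839 ≈ 0.4433.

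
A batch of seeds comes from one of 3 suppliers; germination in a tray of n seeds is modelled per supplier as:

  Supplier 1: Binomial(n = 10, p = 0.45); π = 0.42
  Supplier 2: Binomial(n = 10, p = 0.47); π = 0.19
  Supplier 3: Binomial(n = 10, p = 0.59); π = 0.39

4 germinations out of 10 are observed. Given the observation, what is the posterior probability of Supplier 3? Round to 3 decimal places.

Posterior ∝ prior × likelihood, so P(k | x) ∝ π_k f_k(x); normalise over all components.
Binomial probabilities:
  f_1 = 0.238367
  f_2 = 0.227126
  f_3 = 0.120873
Multiply by the mixture weights:
  π_1·f_1 = 0.42 × 0.238367 = 0.100114
  π_2·f_2 = 0.19 × 0.227126 = 0.0431538
  π_3·f_3 = 0.39 × 0.120873 = 0.0471406
Sum: 0.100114 + 0.0431538 + 0.0471406 = 0.190408
So the posterior for Supplier 3 is 0.0471406 / 0.190408 ≈ 0.248.

0.248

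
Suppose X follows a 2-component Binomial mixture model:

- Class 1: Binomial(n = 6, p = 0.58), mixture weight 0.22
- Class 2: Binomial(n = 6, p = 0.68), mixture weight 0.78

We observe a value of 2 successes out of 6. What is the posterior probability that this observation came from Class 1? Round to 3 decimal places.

Apply Bayes' rule: the posterior for each component is proportional to its prior times its likelihood at x.
Component likelihoods at x = 2 successes out of 6:
  p_1 = 0.157016
  p_2 = 0.0727292
Weight by the priors:
  π_1·p_1 = 0.22 × 0.157016 = 0.0345436
  π_2·p_2 = 0.78 × 0.0727292 = 0.0567288
Sum: 0.0345436 + 0.0567288 = 0.0912724
P(Class 1 | the observation) ≈ 0.378

0.378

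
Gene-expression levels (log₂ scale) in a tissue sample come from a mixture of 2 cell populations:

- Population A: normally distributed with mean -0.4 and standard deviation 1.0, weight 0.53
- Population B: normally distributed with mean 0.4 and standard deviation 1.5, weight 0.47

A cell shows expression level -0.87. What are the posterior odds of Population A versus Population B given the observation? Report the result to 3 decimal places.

2.168

Only the two components matter; the odds are (π_i f_i(x)) / (π_j f_j(x)).
Normal densities:
  L_A = 0.357225
  L_B = 0.185848
0.189329 / 0.0873486 ≈ 2.168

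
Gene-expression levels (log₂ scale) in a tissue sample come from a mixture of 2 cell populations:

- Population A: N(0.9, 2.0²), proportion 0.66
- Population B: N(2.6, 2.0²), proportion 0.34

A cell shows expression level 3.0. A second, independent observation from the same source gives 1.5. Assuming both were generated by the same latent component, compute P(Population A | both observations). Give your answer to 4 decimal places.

0.5593

By Bayes' theorem, P(k | x) = w_k f_k(x) / Σ_j w_j f_j(x).
Since both observations come from the same component, the likelihood for component k is f_k(x₁)·f_k(x₂).
  L_A = [0.114941] × [0.190694] = 0.0219186
  L_B = [0.195521] × [0.171472] = 0.0335264
Prior × likelihood for each component:
  w_A·L_A = 0.66 × 0.0219186 = 0.0144663
  w_B·L_B = 0.34 × 0.0335264 = 0.011399
Sum: 0.0144663 + 0.011399 = 0.0258652
Responsibility of Population A: 0.0144663 / 0.0258652 ≈ 0.5593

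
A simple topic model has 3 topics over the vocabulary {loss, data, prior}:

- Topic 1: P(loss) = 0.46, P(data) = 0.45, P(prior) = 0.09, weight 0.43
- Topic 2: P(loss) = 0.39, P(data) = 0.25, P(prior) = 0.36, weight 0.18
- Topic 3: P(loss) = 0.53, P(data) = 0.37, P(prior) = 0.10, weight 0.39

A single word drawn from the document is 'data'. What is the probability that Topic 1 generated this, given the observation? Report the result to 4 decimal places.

0.5055

Apply Bayes' rule: the posterior for each component is proportional to its prior times its likelihood at x.
Categorical probabilities:
  L_1 = P(data | comp) = 0.45
  L_2 = P(data | comp) = 0.25
  L_3 = P(data | comp) = 0.37
Prior × likelihood for each component:
  P(Z=1)·L_1 = 0.43 × 0.45 = 0.1935
  P(Z=2)·L_2 = 0.18 × 0.25 = 0.045
  P(Z=3)·L_3 = 0.39 × 0.37 = 0.1443
Sum: 0.1935 + 0.045 + 0.1443 = 0.3828
P(Topic 1 | the observation) ≈ 0.5055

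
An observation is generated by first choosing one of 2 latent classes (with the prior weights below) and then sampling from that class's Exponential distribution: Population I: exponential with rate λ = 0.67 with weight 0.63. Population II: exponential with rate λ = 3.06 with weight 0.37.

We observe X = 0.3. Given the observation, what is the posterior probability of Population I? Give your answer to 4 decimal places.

P(component k | x) = P(Z=k)·f_k(x) / marginal(x), where marginal(x) = Σ_j P(Z=j)·f_j(x).
Exponential densities:
  p_I = 0.67·e^(−0.67·0.3) = 0.67·e^(−0.2010) = 0.548001
  p_II = 3.06·e^(−3.06·0.3) = 3.06·e^(−0.9180) = 1.22191
Prior × likelihood for each component:
  P(Z=I)·p_I = 0.63 × 0.548001 = 0.345241
  P(Z=II)·p_II = 0.37 × 1.22191 = 0.452107
Sum: 0.345241 + 0.452107 = 0.797347
P(Population I | 0.3) = 0.345241 / 0.797347 ≈ 0.4330

0.4330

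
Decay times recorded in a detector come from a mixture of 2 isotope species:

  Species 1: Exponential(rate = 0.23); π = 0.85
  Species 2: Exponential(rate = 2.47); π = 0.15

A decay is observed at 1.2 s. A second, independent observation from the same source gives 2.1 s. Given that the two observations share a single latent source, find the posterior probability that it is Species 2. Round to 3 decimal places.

Apply Bayes' rule: the posterior for each component is proportional to its prior times its likelihood at x.
Since both observations come from the same component, the likelihood for component k is f_k(x₁)·f_k(x₂).
  L_1 = [0.174527] × [0.141894] = 0.0247643
  L_2 = [0.127482] × [0.0138042] = 0.00175978
Unnormalised posteriors:
  π_1·L_1 = 0.85 × 0.0247643 = 0.0210497
  π_2·L_2 = 0.15 × 0.00175978 = 0.000263968
Denominator: 0.0210497 + 0.000263968 = 0.0213136
P(Species 2 | data) ≈ 0.012

0.012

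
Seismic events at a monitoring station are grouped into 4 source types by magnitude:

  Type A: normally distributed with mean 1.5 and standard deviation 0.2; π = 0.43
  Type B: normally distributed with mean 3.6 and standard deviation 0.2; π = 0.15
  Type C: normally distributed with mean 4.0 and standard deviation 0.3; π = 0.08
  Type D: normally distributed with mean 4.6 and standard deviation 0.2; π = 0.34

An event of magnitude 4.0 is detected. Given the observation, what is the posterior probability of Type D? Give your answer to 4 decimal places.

Posterior ∝ prior × likelihood, so P(k | x) ∝ π_k f_k(x); normalise over all components.
Component likelihoods at x = 4.0:
  p_A = (1/(0.2·√(2π)))·exp(−(4.0−1.5)²/(2·0.2²)) = 1.994711·exp(-78.12500) = 2.3476e-34
  p_B = (1/(0.2·√(2π)))·exp(−(4.0−3.6)²/(2·0.2²)) = 1.994711·exp(-2.00000) = 0.269955
  p_C = (1/(0.3·√(2π)))·exp(−(4.0−4.0)²/(2·0.3²)) = 1.329808·exp(-0.00000) = 1.32981
  p_D = (1/(0.2·√(2π)))·exp(−(4.0−4.6)²/(2·0.2²)) = 1.994711·exp(-4.50000) = 0.0221592
Prior × likelihood for each component:
  π_A·p_A = 0.43 × 2.3476e-34 = 1.00947e-34
  π_B·p_B = 0.15 × 0.269955 = 0.0404932
  π_C·p_C = 0.08 × 1.32981 = 0.106385
  π_D·p_D = 0.34 × 0.0221592 = 0.00753414
Sum: 1.00947e-34 + 0.0404932 + 0.106385 + 0.00753414 = 0.154412
Responsibility of Type D: 0.00753414 / 0.154412 ≈ 0.0488

0.0488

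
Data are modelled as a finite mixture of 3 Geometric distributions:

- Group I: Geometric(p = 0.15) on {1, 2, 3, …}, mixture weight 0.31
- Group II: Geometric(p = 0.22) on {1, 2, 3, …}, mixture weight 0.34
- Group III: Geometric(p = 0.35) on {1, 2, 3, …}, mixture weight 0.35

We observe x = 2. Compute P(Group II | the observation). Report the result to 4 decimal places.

Posterior ∝ prior × likelihood, so P(k | x) ∝ π_k f_k(x); normalise over all components.
Geometric probabilities:
  p_I = 0.15·(1−0.15)^1 = 0.15·0.85 = 0.1275
  p_II = 0.22·(1−0.22)^1 = 0.22·0.78 = 0.1716
  p_III = 0.35·(1−0.35)^1 = 0.35·0.65 = 0.2275
Unnormalised posteriors:
  π_I·p_I = 0.31 × 0.1275 = 0.039525
  π_II·p_II = 0.34 × 0.1716 = 0.058344
  π_III·p_III = 0.35 × 0.2275 = 0.079625
Normaliser: 0.039525 + 0.058344 + 0.079625 = 0.177494
Responsibility of Group II: 0.058344 / 0.177494 ≈ 0.3287

0.3287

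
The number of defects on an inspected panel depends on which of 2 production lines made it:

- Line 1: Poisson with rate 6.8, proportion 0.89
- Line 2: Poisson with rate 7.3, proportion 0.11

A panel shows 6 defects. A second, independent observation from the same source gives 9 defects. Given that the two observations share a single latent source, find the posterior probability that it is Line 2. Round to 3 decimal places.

0.116

Posterior ∝ prior × likelihood, so P(k | x) ∝ π_k f_k(x); normalise over all components.
Since both observations come from the same component, the likelihood for component k is f_k(x₁)·f_k(x₂).
  L_1 = [e^(−6.8)·6.8^6/6! = 0.152939] × [0.0954146] = 0.0145926
  L_2 = [e^(−7.3)·7.3^6/6! = 0.141989] × [0.109596] = 0.0155614
Unnormalised posteriors:
  π_1·L_1 = 0.89 × 0.0145926 = 0.0129874
  π_2·L_2 = 0.11 × 0.0155614 = 0.00171175
Evidence: 0.0129874 + 0.00171175 = 0.0146992
P(Line 2 | data) = 0.00171175 / 0.0146992 ≈ 0.116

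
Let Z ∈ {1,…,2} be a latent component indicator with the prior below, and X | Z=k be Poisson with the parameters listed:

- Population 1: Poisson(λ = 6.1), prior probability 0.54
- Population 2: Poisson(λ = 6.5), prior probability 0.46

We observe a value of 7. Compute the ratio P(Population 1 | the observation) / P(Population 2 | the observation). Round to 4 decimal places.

1.1227

Since P(k|x) ∝ π_k f_k(x), the posterior odds are π_i f_i(x) / (π_j f_j(x)).
Component likelihoods at x = 7:
  p_1 = 0.139856
  p_2 = 0.146234
0.0755224 / 0.0672677 ≈ 1.1227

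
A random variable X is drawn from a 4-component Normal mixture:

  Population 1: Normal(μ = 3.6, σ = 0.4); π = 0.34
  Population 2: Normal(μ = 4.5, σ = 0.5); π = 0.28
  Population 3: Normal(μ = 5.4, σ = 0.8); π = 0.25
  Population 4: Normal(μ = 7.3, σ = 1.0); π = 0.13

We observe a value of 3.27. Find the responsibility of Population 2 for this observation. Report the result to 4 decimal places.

Posterior ∝ prior × likelihood, so P(k | x) ∝ π_k f_k(x); normalise over all components.
Evaluate each component's likelihood at the observed value:
  p_1 = 0.709666
  p_2 = 0.0387126
  p_3 = 0.014404
  p_4 = 0.000118643
Weight by the priors:
  π_1·p_1 = 0.34 × 0.709666 = 0.241287
  π_2·p_2 = 0.28 × 0.0387126 = 0.0108395
  π_3·p_3 = 0.25 × 0.014404 = 0.003601
  π_4·p_4 = 0.13 × 0.000118643 = 1.54236e-05
Marginal: 0.241287 + 0.0108395 + 0.003601 + 1.54236e-05 = 0.255743
P(Population 2 | 3.27) ≈ 0.0424

0.0424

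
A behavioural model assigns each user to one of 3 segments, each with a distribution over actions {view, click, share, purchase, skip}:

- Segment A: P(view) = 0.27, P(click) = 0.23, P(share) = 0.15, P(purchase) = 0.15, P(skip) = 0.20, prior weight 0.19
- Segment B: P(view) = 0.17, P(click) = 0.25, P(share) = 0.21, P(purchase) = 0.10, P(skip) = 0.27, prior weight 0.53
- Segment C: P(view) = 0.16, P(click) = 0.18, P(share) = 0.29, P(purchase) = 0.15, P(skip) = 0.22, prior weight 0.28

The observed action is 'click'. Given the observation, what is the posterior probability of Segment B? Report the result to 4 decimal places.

0.5847

Apply Bayes' rule: the posterior for each component is proportional to its prior times its likelihood at x.
Categorical probabilities:
  p_A = P(click | comp) = 0.23
  p_B = P(click | comp) = 0.25
  p_C = P(click | comp) = 0.18
Unnormalised posteriors:
  w_A·p_A = 0.19 × 0.23 = 0.0437
  w_B·p_B = 0.53 × 0.25 = 0.1325
  w_C·p_C = 0.28 × 0.18 = 0.0504
Denominator: 0.0437 + 0.1325 + 0.0504 = 0.2266
P(Segment B | data) ≈ 0.5847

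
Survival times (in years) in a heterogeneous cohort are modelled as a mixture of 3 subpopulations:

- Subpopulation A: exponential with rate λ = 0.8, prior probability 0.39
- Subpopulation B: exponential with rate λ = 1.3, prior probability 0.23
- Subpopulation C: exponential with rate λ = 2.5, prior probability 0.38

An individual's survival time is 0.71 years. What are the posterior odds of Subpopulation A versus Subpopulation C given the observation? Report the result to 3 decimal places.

Only the two components matter; the odds are (P(Z=i) f_i(x)) / (P(Z=j) f_j(x)).
Evaluate each component's likelihood at the observed value:
  p_A = 0.453326
  p_B = 0.516523
  p_C = 0.423709
0.176797 / 0.161009 ≈ 1.098

1.098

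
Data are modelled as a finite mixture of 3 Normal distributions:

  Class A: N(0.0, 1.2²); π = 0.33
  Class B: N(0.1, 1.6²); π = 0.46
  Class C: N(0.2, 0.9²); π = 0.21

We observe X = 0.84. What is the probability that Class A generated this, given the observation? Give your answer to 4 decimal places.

Apply Bayes' rule: the posterior for each component is proportional to its prior times its likelihood at x.
Evaluate each component's likelihood at the observed value:
  f_A = (1/(1.2·√(2π)))·exp(−(0.84−0.0)²/(2·1.2²)) = 0.332452·exp(-0.24500) = 0.260212
  f_B = (1/(1.6·√(2π)))·exp(−(0.84−0.1)²/(2·1.6²)) = 0.249339·exp(-0.10695) = 0.224048
  f_C = (1/(0.9·√(2π)))·exp(−(0.84−0.2)²/(2·0.9²)) = 0.443269·exp(-0.25284) = 0.34424
Multiply by the mixture weights:
  π_A·f_A = 0.33 × 0.260212 = 0.0858698
  π_B·f_B = 0.46 × 0.224048 = 0.103062
  π_C·f_C = 0.21 × 0.34424 = 0.0722903
Normaliser: 0.0858698 + 0.103062 + 0.0722903 = 0.261222
Responsibility of Class A: 0.0858698 / 0.261222 ≈ 0.3287

0.3287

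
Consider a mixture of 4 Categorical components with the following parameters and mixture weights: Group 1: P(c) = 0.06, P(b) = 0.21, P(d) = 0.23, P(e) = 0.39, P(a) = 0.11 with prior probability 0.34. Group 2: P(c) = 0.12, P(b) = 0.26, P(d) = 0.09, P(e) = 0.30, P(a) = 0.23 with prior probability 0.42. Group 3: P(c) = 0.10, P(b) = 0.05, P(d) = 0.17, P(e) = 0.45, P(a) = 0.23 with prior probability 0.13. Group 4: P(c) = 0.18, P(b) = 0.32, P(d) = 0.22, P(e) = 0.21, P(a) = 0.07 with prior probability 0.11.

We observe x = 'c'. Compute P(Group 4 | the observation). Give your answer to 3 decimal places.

0.191

Posterior ∝ prior × likelihood, so P(k | x) ∝ π_k f_k(x); normalise over all components.
Component likelihoods at x = 'c':
  f_1 = P(c | comp) = 0.06
  f_2 = P(c | comp) = 0.12
  f_3 = P(c | comp) = 0.10
  f_4 = P(c | comp) = 0.18
Multiply by the mixture weights:
  π_1·f_1 = 0.34 × 0.06 = 0.0204
  π_2·f_2 = 0.42 × 0.12 = 0.0504
  π_3·f_3 = 0.13 × 0.1 = 0.013
  π_4·f_4 = 0.11 × 0.18 = 0.0198
Sum: 0.0204 + 0.0504 + 0.013 + 0.0198 = 0.1036
P(Group 4 | x) ≈ 0.191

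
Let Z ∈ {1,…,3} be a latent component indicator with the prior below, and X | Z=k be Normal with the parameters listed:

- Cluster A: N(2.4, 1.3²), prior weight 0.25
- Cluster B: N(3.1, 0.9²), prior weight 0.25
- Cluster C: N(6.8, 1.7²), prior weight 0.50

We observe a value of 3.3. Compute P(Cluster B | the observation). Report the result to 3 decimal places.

The responsibility of component k is π_k f_k(x) divided by Σ_j π_j f_j(x).
Component likelihoods at x = 3.3:
  f_A = 0.241485
  f_B = 0.432458
  f_C = 0.0281856
Multiply by the mixture weights:
  π_A·f_A = 0.25 × 0.241485 = 0.0603713
  π_B·f_B = 0.25 × 0.432458 = 0.108115
  π_C·f_C = 0.50 × 0.0281856 = 0.0140928
Denominator: 0.0603713 + 0.108115 + 0.0140928 = 0.182579
P(Cluster B | 3.3) = 0.108115 / 0.182579 ≈ 0.592

0.592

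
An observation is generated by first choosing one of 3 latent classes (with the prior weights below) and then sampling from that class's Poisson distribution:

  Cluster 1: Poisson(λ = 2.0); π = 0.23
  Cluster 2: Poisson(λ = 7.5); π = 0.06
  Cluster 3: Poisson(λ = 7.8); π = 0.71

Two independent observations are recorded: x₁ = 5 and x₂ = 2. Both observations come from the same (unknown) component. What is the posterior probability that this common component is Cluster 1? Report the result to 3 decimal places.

0.697

The responsibility of component k is π_k f_k(x) divided by Σ_j π_j f_j(x).
Since both observations come from the same component, the likelihood for component k is f_k(x₁)·f_k(x₂).
  p_1 = [e^(−2.0)·2.0^5/5! = 0.0360894] × [0.270671] = 0.00976834
  p_2 = [e^(−7.5)·7.5^5/5! = 0.109375] × [0.0155555] = 0.00170138
  p_3 = [e^(−7.8)·7.8^5/5! = 0.0985814] × [0.0124641] = 0.00122873
Weight by the priors:
  π_1·p_1 = 0.23 × 0.00976834 = 0.00224672
  π_2·p_2 = 0.06 × 0.00170138 = 0.000102083
  π_3·p_3 = 0.71 × 0.00122873 = 0.0008724
Sum: 0.00224672 + 0.000102083 + 0.0008724 = 0.0032212
So the posterior for Cluster 1 is 0.00224672 / 0.0032212 ≈ 0.697.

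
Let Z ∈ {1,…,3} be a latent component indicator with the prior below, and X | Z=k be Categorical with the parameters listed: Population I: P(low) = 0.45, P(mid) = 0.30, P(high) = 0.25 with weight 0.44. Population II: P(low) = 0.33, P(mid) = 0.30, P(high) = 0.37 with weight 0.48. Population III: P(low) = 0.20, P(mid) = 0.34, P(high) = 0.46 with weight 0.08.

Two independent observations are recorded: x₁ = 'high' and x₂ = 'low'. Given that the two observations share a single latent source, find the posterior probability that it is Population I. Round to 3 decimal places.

0.429

Apply Bayes' rule: the posterior for each component is proportional to its prior times its likelihood at x.
Since both observations come from the same component, the likelihood for component k is f_k(x₁)·f_k(x₂).
  L_I = [P(high | comp) = 0.25] × [0.45] = 0.1125
  L_II = [P(high | comp) = 0.37] × [0.33] = 0.1221
  L_III = [P(high | comp) = 0.46] × [0.2] = 0.092
Weight by the priors:
  π_I·L_I = 0.44 × 0.1125 = 0.0495
  π_II·L_II = 0.48 × 0.1221 = 0.058608
  π_III·L_III = 0.08 × 0.092 = 0.00736
Sum: 0.0495 + 0.058608 + 0.00736 = 0.115468
P(Population I | data) ≈ 0.429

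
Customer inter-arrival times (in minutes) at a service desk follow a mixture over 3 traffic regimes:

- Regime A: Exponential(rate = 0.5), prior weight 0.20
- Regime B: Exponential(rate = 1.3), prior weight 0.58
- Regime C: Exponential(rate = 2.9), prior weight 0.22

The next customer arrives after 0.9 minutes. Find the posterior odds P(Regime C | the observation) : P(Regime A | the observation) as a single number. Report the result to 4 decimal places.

The posterior odds equal the prior odds times the likelihood ratio: (π_i/π_j)·(f_i(x)/f_j(x)).
Evaluate each component's likelihood at the observed value:
  p_A = 0.5·e^(−0.5·0.9) = 0.5·e^(−0.4500) = 0.318814
  p_B = 1.3·e^(−1.3·0.9) = 1.3·e^(−1.1700) = 0.403477
  p_C = 2.9·e^(−2.9·0.9) = 2.9·e^(−2.6100) = 0.21325
Odds = (0.22/0.20) × (0.21325/0.318814) = 1.1 × 0.668886 ≈ 0.7358

0.7358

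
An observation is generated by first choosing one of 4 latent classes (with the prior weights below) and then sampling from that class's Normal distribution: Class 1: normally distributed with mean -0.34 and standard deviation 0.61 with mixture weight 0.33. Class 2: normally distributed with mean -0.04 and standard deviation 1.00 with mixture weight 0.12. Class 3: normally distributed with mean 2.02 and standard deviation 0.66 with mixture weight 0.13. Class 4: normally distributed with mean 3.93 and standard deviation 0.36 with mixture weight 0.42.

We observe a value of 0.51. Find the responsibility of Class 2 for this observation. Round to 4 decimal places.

The responsibility of component k is π_k f_k(x) divided by Σ_j π_j f_j(x).
Normal densities:
  L_1 = (1/(0.61·√(2π)))·exp(−(0.51−-0.34)²/(2·0.61²)) = 0.654004·exp(-0.97084) = 0.247713
  L_2 = (1/(1.00·√(2π)))·exp(−(0.51−-0.04)²/(2·1.00²)) = 0.398942·exp(-0.15125) = 0.342944
  L_3 = (1/(0.66·√(2π)))·exp(−(0.51−2.02)²/(2·0.66²)) = 0.604458·exp(-2.61719) = 0.0441299
  L_4 = (1/(0.36·√(2π)))·exp(−(0.51−3.93)²/(2·0.36²)) = 1.108173·exp(-45.12500) = 2.79943e-20
Weight by the priors:
  π_1·L_1 = 0.33 × 0.247713 = 0.0817454
  π_2·L_2 = 0.12 × 0.342944 = 0.0411533
  π_3·L_3 = 0.13 × 0.0441299 = 0.00573689
  π_4·L_4 = 0.42 × 2.79943e-20 = 1.17576e-20
Normaliser: 0.0817454 + 0.0411533 + 0.00573689 + 1.17576e-20 = 0.128636
P(Class 2 | the observation) ≈ 0.3199

0.3199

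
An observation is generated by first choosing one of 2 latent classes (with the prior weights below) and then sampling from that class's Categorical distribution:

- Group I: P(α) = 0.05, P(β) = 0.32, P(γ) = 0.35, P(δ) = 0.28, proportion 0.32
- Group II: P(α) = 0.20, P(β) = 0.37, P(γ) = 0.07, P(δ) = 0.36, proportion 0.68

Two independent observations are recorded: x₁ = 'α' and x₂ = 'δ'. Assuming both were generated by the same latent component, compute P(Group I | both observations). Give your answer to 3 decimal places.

0.084

P(component k | x) = P(Z=k)·f_k(x) / marginal(x), where marginal(x) = Σ_j P(Z=j)·f_j(x).
Since both observations come from the same component, the likelihood for component k is f_k(x₁)·f_k(x₂).
  p_I = [0.05] × [0.28] = 0.014
  p_II = [0.2] × [0.36] = 0.072
Multiply by the mixture weights:
  P(Z=I)·p_I = 0.32 × 0.014 = 0.00448
  P(Z=II)·p_II = 0.68 × 0.072 = 0.04896
Marginal: 0.00448 + 0.04896 = 0.05344
So the posterior for Group I is 0.00448 / 0.05344 ≈ 0.084.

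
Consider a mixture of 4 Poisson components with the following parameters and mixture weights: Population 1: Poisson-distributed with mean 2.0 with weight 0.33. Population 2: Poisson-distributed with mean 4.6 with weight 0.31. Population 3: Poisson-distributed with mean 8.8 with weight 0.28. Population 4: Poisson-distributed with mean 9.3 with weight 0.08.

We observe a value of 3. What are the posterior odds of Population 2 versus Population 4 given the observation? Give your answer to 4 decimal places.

The posterior odds equal the prior odds times the likelihood ratio: (π_i/π_j)·(f_i(x)/f_j(x)).
Poisson probabilities:
  p_1 = 0.180447
  p_2 = 0.163068
  p_3 = 0.0171201
  p_4 = 0.0122563
Posterior odds = (π_2·p_2) / (π_4·p_4) = (0.31·0.163068) / (0.08·0.0122563) = 0.050551 / 0.000980503 ≈ 51.5561

51.5561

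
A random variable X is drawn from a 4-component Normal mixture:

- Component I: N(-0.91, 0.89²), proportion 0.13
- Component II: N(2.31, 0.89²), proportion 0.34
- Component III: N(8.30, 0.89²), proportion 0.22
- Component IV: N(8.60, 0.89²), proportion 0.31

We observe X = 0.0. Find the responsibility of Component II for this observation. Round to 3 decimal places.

By Bayes' theorem, P(k | x) = π_k f_k(x) / Σ_j π_j f_j(x).
Evaluate each component's likelihood at the observed value:
  p_I = 0.265769
  p_II = 0.015441
  p_III = 5.83355e-20
  p_IV = 2.37704e-21
Multiply by the mixture weights:
  π_I·p_I = 0.13 × 0.265769 = 0.0345499
  π_II·p_II = 0.34 × 0.015441 = 0.00524994
  π_III·p_III = 0.22 × 5.83355e-20 = 1.28338e-20
  π_IV·p_IV = 0.31 × 2.37704e-21 = 7.36884e-22
Normaliser: 0.0345499 + 0.00524994 + 1.28338e-20 + 7.36884e-22 = 0.0397999
P(Component II | x) = 0.00524994 / 0.0397999 ≈ 0.132

0.132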